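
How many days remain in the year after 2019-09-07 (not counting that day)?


Day of year: 250 of 365
Remaining = 365 - 250

115 days


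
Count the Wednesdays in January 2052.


January 2052 has 31 days
Anchor: Jan 1, 2052. With p = 2052 - 1 = 2051: (p + p//4 - p//100 + p//400) mod 7 = (2051 + 512 - 20 + 5) mod 7 = 2548 mod 7 = 0 -> Monday (Mon=0 ... Sun=6)
January 1 is the anchor itself -> Monday
First Wednesday is January 3
Wednesdays: 3, 10, 17, 24, 31

5 Wednesdays


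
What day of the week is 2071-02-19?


Date: February 19, 2071
Anchor: Jan 1, 2071. With p = 2071 - 1 = 2070: (p + p//4 - p//100 + p//400) mod 7 = (2070 + 517 - 20 + 5) mod 7 = 2572 mod 7 = 3 -> Thursday (Mon=0 ... Sun=6)
Days before February (Jan): 31; offset = 31 + 19 - 1 = 49
Weekday index = (3 + 49) mod 7 = 3

Day of the week: Thursday


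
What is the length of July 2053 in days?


July 2053

31 days


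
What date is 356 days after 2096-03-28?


Start: 2096-03-28, add 356 days
March 2096 has 31 days: 31 - 28 = 3 days to March 31 -> 353 left
April 2096 has 30 days -> 323 left
May 2096 has 31 days -> 292 left
June 2096 has 30 days -> 262 left
July 2096 has 31 days -> 231 left
August 2096 has 31 days -> 200 left
September 2096 has 30 days -> 170 left
October 2096 has 31 days -> 139 left
November 2096 has 30 days -> 109 left
December 2096 has 31 days -> 78 left
January 2097 has 31 days -> 47 left
February 2097 has 28 days -> 19 left
March 2097: 19 <= 31 -> lands on March 19

Result: 2097-03-19


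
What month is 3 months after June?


June is month 6
6 + 3 = 9

September


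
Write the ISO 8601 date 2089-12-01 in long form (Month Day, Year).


ISO 2089-12-01 parses as year=2089, month=12, day=01
Month 12 -> December

December 1, 2089


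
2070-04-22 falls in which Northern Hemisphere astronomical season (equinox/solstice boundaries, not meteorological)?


Date: April 22
Astronomical Spring (approx.; exact equinox/solstice day varies by year): March 20 to June 20
April 22 falls within the Spring window

Spring


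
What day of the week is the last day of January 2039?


January 2039 has 31 days
Anchor: Jan 1, 2039. With p = 2039 - 1 = 2038: (p + p//4 - p//100 + p//400) mod 7 = (2038 + 509 - 20 + 5) mod 7 = 2532 mod 7 = 5 -> Saturday (Mon=0 ... Sun=6)
January 1 is the anchor itself -> Saturday
Last day offset: 31 - 1 = 30 days
Weekday index = (5 + 30) mod 7 = 0

Monday, January 31


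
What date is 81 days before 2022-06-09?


Start: 2022-06-09, subtract 81 days
Back 9 days from June 9 reaches May 31, 2022 -> 72 left
May 2022 has 31 days -> back to April 30, 2022 -> 41 left
April 2022 has 30 days -> back to March 31, 2022 -> 11 left
March 2022: 31 - 11 = 20 -> lands on March 20

Result: 2022-03-20


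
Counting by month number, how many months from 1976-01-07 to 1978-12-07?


From January 1976 to December 1978
2 years * 12 = 24 months, plus 11 months = 35

35 months


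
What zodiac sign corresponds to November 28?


Date: November 28
Conventional tropical zodiac dates: Sagittarius from November 22 onward; Capricorn starts December 22
November 28 falls within the Sagittarius range

Sagittarius


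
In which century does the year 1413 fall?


Century = (year - 1) // 100 + 1
= (1413 - 1) // 100 + 1
= 1412 // 100 + 1
= 14 + 1

15th century


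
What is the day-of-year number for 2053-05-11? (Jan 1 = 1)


Date: May 11, 2053
Days in months 1 through 4: 120
Plus 11 days in May

Day of year: 131


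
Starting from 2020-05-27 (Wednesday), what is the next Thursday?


Current: Wednesday
Target: Thursday
Days ahead: 1

Next Thursday: 2020-05-28


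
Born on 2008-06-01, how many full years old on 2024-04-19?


Birth: 2008-06-01
Reference: 2024-04-19
Year difference: 2024 - 2008 = 16
Birthday not yet reached in 2024, subtract 1

15 years old


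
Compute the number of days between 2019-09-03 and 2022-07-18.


From 2019-09-03 to 2022-07-18
2019-09-03: days before September = 31 + 28 + 31 + 30 + 31 + 30 + 31 + 31 = 243 (2019 is not a leap year); day of year = 243 + 3 = 246
2022-07-18: days before July = 31 + 28 + 31 + 30 + 31 + 30 = 181 (2022 is not a leap year); day of year = 181 + 18 = 199
Rest of 2019: 365 - 246 = 119
Full years 2020 (366), 2021 (365): 731
Total = 119 + 731 + 199 = 1049

1049 days


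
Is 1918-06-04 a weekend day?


Anchor: Jan 1, 1918. With p = 1918 - 1 = 1917: (p + p//4 - p//100 + p//400) mod 7 = (1917 + 479 - 19 + 4) mod 7 = 2381 mod 7 = 1 -> Tuesday (Mon=0 ... Sun=6)
Day of year: 155; offset = 154
Weekday index = (1 + 154) mod 7 = 1 -> Tuesday
Weekend days: Saturday, Sunday

No


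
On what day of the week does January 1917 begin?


Target: January 1, 1917
Anchor: Jan 1, 1917. With p = 1917 - 1 = 1916: (p + p//4 - p//100 + p//400) mod 7 = (1916 + 479 - 19 + 4) mod 7 = 2380 mod 7 = 0 -> Monday (Mon=0 ... Sun=6)
Offset from anchor: 0 days
Weekday index = (0 + 0) mod 7 = 0

Monday


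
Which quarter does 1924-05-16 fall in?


Month: May (month 5)
Q1: Jan-Mar, Q2: Apr-Jun, Q3: Jul-Sep, Q4: Oct-Dec

Q2


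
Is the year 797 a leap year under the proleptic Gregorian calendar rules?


Gregorian leap year rule: divisible by 4, but not by 100, unless also by 400.
797 is not divisible by 4 -> not a leap year

No


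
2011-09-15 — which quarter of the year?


Month: September (month 9)
Q1: Jan-Mar, Q2: Apr-Jun, Q3: Jul-Sep, Q4: Oct-Dec

Q3


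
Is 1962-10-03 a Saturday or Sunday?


Anchor: Jan 1, 1962. With p = 1962 - 1 = 1961: (p + p//4 - p//100 + p//400) mod 7 = (1961 + 490 - 19 + 4) mod 7 = 2436 mod 7 = 0 -> Monday (Mon=0 ... Sun=6)
Day of year: 276; offset = 275
Weekday index = (0 + 275) mod 7 = 2 -> Wednesday
Weekend days: Saturday, Sunday

No


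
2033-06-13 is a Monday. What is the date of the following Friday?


Current: Monday
Target: Friday
Days ahead: 4

Next Friday: 2033-06-17


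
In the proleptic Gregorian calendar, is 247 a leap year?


Gregorian leap year rule: divisible by 4, but not by 100, unless also by 400.
247 is not divisible by 4 -> not a leap year

No


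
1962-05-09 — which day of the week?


Date: May 9, 1962
Anchor: Jan 1, 1962. With p = 1962 - 1 = 1961: (p + p//4 - p//100 + p//400) mod 7 = (1961 + 490 - 19 + 4) mod 7 = 2436 mod 7 = 0 -> Monday (Mon=0 ... Sun=6)
Days before May (Jan-Apr): 120; offset = 120 + 9 - 1 = 128
Weekday index = (0 + 128) mod 7 = 2

Day of the week: Wednesday


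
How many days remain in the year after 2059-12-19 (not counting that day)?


Day of year: 353 of 365
Remaining = 365 - 353

12 days


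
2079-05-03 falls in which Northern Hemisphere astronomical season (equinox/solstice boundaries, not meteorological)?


Date: May 3
Astronomical Spring (approx.; exact equinox/solstice day varies by year): March 20 to June 20
May 3 falls within the Spring window

Spring


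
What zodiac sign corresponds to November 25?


Date: November 25
Conventional tropical zodiac dates: Sagittarius from November 22 onward; Capricorn starts December 22
November 25 falls within the Sagittarius range

Sagittarius


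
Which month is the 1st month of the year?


Month 1 of 12

January


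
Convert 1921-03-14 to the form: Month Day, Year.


ISO 1921-03-14 parses as year=1921, month=03, day=14
Month 3 -> March

March 14, 1921


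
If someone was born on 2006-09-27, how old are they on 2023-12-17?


Birth: 2006-09-27
Reference: 2023-12-17
Year difference: 2023 - 2006 = 17

17 years old


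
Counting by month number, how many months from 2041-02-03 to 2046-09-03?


From February 2041 to September 2046
5 years * 12 = 60 months, plus 7 months = 67

67 months


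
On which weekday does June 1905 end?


June 1905 has 30 days
Anchor: Jan 1, 1905. With p = 1905 - 1 = 1904: (p + p//4 - p//100 + p//400) mod 7 = (1904 + 476 - 19 + 4) mod 7 = 2365 mod 7 = 6 -> Sunday (Mon=0 ... Sun=6)
Days before June (Jan-May): 151; June 1 index = (6 + 151) mod 7 = 3 -> Thursday
Last day offset: 30 - 1 = 29 days
Weekday index = (3 + 29) mod 7 = 4

Friday, June 30


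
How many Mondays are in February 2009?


February 2009 has 28 days
Anchor: Jan 1, 2009. With p = 2009 - 1 = 2008: (p + p//4 - p//100 + p//400) mod 7 = (2008 + 502 - 20 + 5) mod 7 = 2495 mod 7 = 3 -> Thursday (Mon=0 ... Sun=6)
Days before February (Jan): 31; February 1 index = (3 + 31) mod 7 = 6 -> Sunday
First Monday is February 2
Mondays: 2, 9, 16, 23

4 Mondays


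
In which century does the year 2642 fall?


Century = (year - 1) // 100 + 1
= (2642 - 1) // 100 + 1
= 2641 // 100 + 1
= 26 + 1

27th century


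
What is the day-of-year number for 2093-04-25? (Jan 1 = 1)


Date: April 25, 2093
Days in months 1 through 3: 90
Plus 25 days in April

Day of year: 115


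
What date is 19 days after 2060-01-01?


Start: 2060-01-01, add 19 days
January 2060 has 31 days; 1 + 19 = 20 stays within January

Result: 2060-01-20


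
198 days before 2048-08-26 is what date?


Start: 2048-08-26, subtract 198 days
Back 26 days from August 26 reaches July 31, 2048 -> 172 left
July 2048 has 31 days -> back to June 30, 2048 -> 141 left
June 2048 has 30 days -> back to May 31, 2048 -> 111 left
May 2048 has 31 days -> back to April 30, 2048 -> 80 left
April 2048 has 30 days -> back to March 31, 2048 -> 50 left
March 2048 has 31 days -> back to February 29, 2048 -> 19 left
February 2048: 29 - 19 = 10 -> lands on February 10

Result: 2048-02-10


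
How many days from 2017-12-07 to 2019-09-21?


From 2017-12-07 to 2019-09-21
2017-12-07: days before December = 31 + 28 + 31 + 30 + 31 + 30 + 31 + 31 + 30 + 31 + 30 = 334 (2017 is not a leap year); day of year = 334 + 7 = 341
2019-09-21: days before September = 31 + 28 + 31 + 30 + 31 + 30 + 31 + 31 = 243 (2019 is not a leap year); day of year = 243 + 21 = 264
Rest of 2017: 365 - 341 = 24
Full years 2018 (365): 365
Total = 24 + 365 + 264 = 653

653 days


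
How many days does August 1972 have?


August 1972

31 days


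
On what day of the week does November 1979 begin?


Target: November 1, 1979
Anchor: Jan 1, 1979. With p = 1979 - 1 = 1978: (p + p//4 - p//100 + p//400) mod 7 = (1978 + 494 - 19 + 4) mod 7 = 2457 mod 7 = 0 -> Monday (Mon=0 ... Sun=6)
Days before November (Jan-Oct): 304 days
Weekday index = (0 + 304) mod 7 = 3

Thursday


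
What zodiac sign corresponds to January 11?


Date: January 11
Conventional tropical zodiac dates: Capricorn from December 22 onward; Aquarius starts January 20
January 11 falls within the Capricorn range

Capricorn


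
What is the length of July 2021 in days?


July 2021

31 days


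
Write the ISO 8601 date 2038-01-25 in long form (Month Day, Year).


ISO 2038-01-25 parses as year=2038, month=01, day=25
Month 1 -> January

January 25, 2038


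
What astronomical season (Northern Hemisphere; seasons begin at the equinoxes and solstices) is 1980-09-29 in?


Date: September 29
Astronomical Autumn (approx.; exact equinox/solstice day varies by year): September 22 to December 20
September 29 falls within the Autumn window

Autumn


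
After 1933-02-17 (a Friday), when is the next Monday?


Current: Friday
Target: Monday
Days ahead: 3

Next Monday: 1933-02-20


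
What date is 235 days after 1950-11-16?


Start: 1950-11-16, add 235 days
November 1950 has 30 days: 30 - 16 = 14 days to November 30 -> 221 left
December 1950 has 31 days -> 190 left
January 1951 has 31 days -> 159 left
February 1951 has 28 days -> 131 left
March 1951 has 31 days -> 100 left
April 1951 has 30 days -> 70 left
May 1951 has 31 days -> 39 left
June 1951 has 30 days -> 9 left
July 1951: 9 <= 31 -> lands on July 9

Result: 1951-07-09


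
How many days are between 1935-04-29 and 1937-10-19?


From 1935-04-29 to 1937-10-19
1935-04-29: days before April = 31 + 28 + 31 = 90 (1935 is not a leap year); day of year = 90 + 29 = 119
1937-10-19: days before October = 31 + 28 + 31 + 30 + 31 + 30 + 31 + 31 + 30 = 273 (1937 is not a leap year); day of year = 273 + 19 = 292
Rest of 1935: 365 - 119 = 246
Full years 1936 (366): 366
Total = 246 + 366 + 292 = 904

904 days


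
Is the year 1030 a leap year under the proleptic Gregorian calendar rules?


Gregorian leap year rule: divisible by 4, but not by 100, unless also by 400.
1030 is not divisible by 4 -> not a leap year

No


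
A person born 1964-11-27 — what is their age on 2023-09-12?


Birth: 1964-11-27
Reference: 2023-09-12
Year difference: 2023 - 1964 = 59
Birthday not yet reached in 2023, subtract 1

58 years old


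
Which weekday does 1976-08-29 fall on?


Date: August 29, 1976
Anchor: Jan 1, 1976. With p = 1976 - 1 = 1975: (p + p//4 - p//100 + p//400) mod 7 = (1975 + 493 - 19 + 4) mod 7 = 2453 mod 7 = 3 -> Thursday (Mon=0 ... Sun=6)
Days before August (Jan-Jul): 213; offset = 213 + 29 - 1 = 241
Weekday index = (3 + 241) mod 7 = 6

Day of the week: Sunday


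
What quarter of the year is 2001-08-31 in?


Month: August (month 8)
Q1: Jan-Mar, Q2: Apr-Jun, Q3: Jul-Sep, Q4: Oct-Dec

Q3


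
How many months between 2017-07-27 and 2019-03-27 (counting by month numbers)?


From July 2017 to March 2019
2 years * 12 = 24 months, minus 4 months = 20

20 months


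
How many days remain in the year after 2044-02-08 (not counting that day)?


Day of year: 39 of 366
Remaining = 366 - 39

327 days


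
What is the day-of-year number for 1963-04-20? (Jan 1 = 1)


Date: April 20, 1963
Days in months 1 through 3: 90
Plus 20 days in April

Day of year: 110


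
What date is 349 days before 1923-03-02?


Start: 1923-03-02, subtract 349 days
Back 2 days from March 2 reaches February 28, 1923 -> 347 left
February 1923 has 28 days -> back to January 31, 1923 -> 319 left
January 1923 has 31 days -> back to December 31, 1922 -> 288 left
December 1922 has 31 days -> back to November 30, 1922 -> 257 left
November 1922 has 30 days -> back to October 31, 1922 -> 227 left
October 1922 has 31 days -> back to September 30, 1922 -> 196 left
September 1922 has 30 days -> back to August 31, 1922 -> 166 left
August 1922 has 31 days -> back to July 31, 1922 -> 135 left
July 1922 has 31 days -> back to June 30, 1922 -> 104 left
June 1922 has 30 days -> back to May 31, 1922 -> 74 left
May 1922 has 31 days -> back to April 30, 1922 -> 43 left
April 1922 has 30 days -> back to March 31, 1922 -> 13 left
March 1922: 31 - 13 = 18 -> lands on March 18

Result: 1922-03-18


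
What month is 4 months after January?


January is month 1
1 + 4 = 5

May


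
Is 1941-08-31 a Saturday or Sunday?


Anchor: Jan 1, 1941. With p = 1941 - 1 = 1940: (p + p//4 - p//100 + p//400) mod 7 = (1940 + 485 - 19 + 4) mod 7 = 2410 mod 7 = 2 -> Wednesday (Mon=0 ... Sun=6)
Day of year: 243; offset = 242
Weekday index = (2 + 242) mod 7 = 6 -> Sunday
Weekend days: Saturday, Sunday

Yes


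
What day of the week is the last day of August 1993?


August 1993 has 31 days
Anchor: Jan 1, 1993. With p = 1993 - 1 = 1992: (p + p//4 - p//100 + p//400) mod 7 = (1992 + 498 - 19 + 4) mod 7 = 2475 mod 7 = 4 -> Friday (Mon=0 ... Sun=6)
Days before August (Jan-Jul): 212; August 1 index = (4 + 212) mod 7 = 6 -> Sunday
Last day offset: 31 - 1 = 30 days
Weekday index = (6 + 30) mod 7 = 1

Tuesday, August 31


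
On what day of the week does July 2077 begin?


Target: July 1, 2077
Anchor: Jan 1, 2077. With p = 2077 - 1 = 2076: (p + p//4 - p//100 + p//400) mod 7 = (2076 + 519 - 20 + 5) mod 7 = 2580 mod 7 = 4 -> Friday (Mon=0 ... Sun=6)
Days before July (Jan-Jun): 181 days
Weekday index = (4 + 181) mod 7 = 3

Thursday


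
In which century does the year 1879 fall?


Century = (year - 1) // 100 + 1
= (1879 - 1) // 100 + 1
= 1878 // 100 + 1
= 18 + 1

19th century


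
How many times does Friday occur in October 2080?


October 2080 has 31 days
Anchor: Jan 1, 2080. With p = 2080 - 1 = 2079: (p + p//4 - p//100 + p//400) mod 7 = (2079 + 519 - 20 + 5) mod 7 = 2583 mod 7 = 0 -> Monday (Mon=0 ... Sun=6)
Days before October (Jan-Sep): 274; October 1 index = (0 + 274) mod 7 = 1 -> Tuesday
First Friday is October 4
Fridays: 4, 11, 18, 25

4 Fridays


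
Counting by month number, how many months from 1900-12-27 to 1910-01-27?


From December 1900 to January 1910
10 years * 12 = 120 months, minus 11 months = 109

109 months


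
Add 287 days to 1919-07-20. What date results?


Start: 1919-07-20, add 287 days
July 1919 has 31 days: 31 - 20 = 11 days to July 31 -> 276 left
August 1919 has 31 days -> 245 left
September 1919 has 30 days -> 215 left
October 1919 has 31 days -> 184 left
November 1919 has 30 days -> 154 left
December 1919 has 31 days -> 123 left
January 1920 has 31 days -> 92 left
February 1920 has 29 days -> 63 left
March 1920 has 31 days -> 32 left
April 1920 has 30 days -> 2 left
May 1920: 2 <= 31 -> lands on May 2

Result: 1920-05-02


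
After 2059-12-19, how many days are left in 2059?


Day of year: 353 of 365
Remaining = 365 - 353

12 days


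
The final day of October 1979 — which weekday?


October 1979 has 31 days
Anchor: Jan 1, 1979. With p = 1979 - 1 = 1978: (p + p//4 - p//100 + p//400) mod 7 = (1978 + 494 - 19 + 4) mod 7 = 2457 mod 7 = 0 -> Monday (Mon=0 ... Sun=6)
Days before October (Jan-Sep): 273; October 1 index = (0 + 273) mod 7 = 0 -> Monday
Last day offset: 31 - 1 = 30 days
Weekday index = (0 + 30) mod 7 = 2

Wednesday, October 31


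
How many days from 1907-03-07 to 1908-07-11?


From 1907-03-07 to 1908-07-11
1907-03-07: days before March = 31 + 28 = 59 (1907 is not a leap year); day of year = 59 + 7 = 66
1908-07-11: days before July = 31 + 29 + 31 + 30 + 31 + 30 = 182 (1908 is a leap year); day of year = 182 + 11 = 193
Rest of 1907: 365 - 66 = 299
Total = 299 + 193 = 492

492 days


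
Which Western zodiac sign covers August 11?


Date: August 11
Conventional tropical zodiac dates: Leo from July 23 onward; Virgo starts August 23
August 11 falls within the Leo range

Leo


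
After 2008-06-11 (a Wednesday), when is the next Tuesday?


Current: Wednesday
Target: Tuesday
Days ahead: 6

Next Tuesday: 2008-06-17


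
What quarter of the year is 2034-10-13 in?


Month: October (month 10)
Q1: Jan-Mar, Q2: Apr-Jun, Q3: Jul-Sep, Q4: Oct-Dec

Q4


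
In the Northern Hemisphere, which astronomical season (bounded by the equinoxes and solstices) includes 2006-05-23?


Date: May 23
Astronomical Spring (approx.; exact equinox/solstice day varies by year): March 20 to June 20
May 23 falls within the Spring window

Spring


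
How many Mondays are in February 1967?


February 1967 has 28 days
Anchor: Jan 1, 1967. With p = 1967 - 1 = 1966: (p + p//4 - p//100 + p//400) mod 7 = (1966 + 491 - 19 + 4) mod 7 = 2442 mod 7 = 6 -> Sunday (Mon=0 ... Sun=6)
Days before February (Jan): 31; February 1 index = (6 + 31) mod 7 = 2 -> Wednesday
First Monday is February 6
Mondays: 6, 13, 20, 27

4 Mondays


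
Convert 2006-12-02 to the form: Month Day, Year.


ISO 2006-12-02 parses as year=2006, month=12, day=02
Month 12 -> December

December 2, 2006


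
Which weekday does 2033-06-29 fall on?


Date: June 29, 2033
Anchor: Jan 1, 2033. With p = 2033 - 1 = 2032: (p + p//4 - p//100 + p//400) mod 7 = (2032 + 508 - 20 + 5) mod 7 = 2525 mod 7 = 5 -> Saturday (Mon=0 ... Sun=6)
Days before June (Jan-May): 151; offset = 151 + 29 - 1 = 179
Weekday index = (5 + 179) mod 7 = 2

Day of the week: Wednesday


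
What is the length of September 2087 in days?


September 2087

30 days


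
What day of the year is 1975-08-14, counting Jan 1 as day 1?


Date: August 14, 1975
Days in months 1 through 7: 212
Plus 14 days in August

Day of year: 226


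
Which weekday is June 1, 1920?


Target: June 1, 1920
Anchor: Jan 1, 1920. With p = 1920 - 1 = 1919: (p + p//4 - p//100 + p//400) mod 7 = (1919 + 479 - 19 + 4) mod 7 = 2383 mod 7 = 3 -> Thursday (Mon=0 ... Sun=6)
Days before June (Jan-May): 152 days
Weekday index = (3 + 152) mod 7 = 1

Tuesday


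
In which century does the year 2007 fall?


Century = (year - 1) // 100 + 1
= (2007 - 1) // 100 + 1
= 2006 // 100 + 1
= 20 + 1

21st century


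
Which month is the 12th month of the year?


Month 12 of 12

December


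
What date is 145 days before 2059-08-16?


Start: 2059-08-16, subtract 145 days
Back 16 days from August 16 reaches July 31, 2059 -> 129 left
July 2059 has 31 days -> back to June 30, 2059 -> 98 left
June 2059 has 30 days -> back to May 31, 2059 -> 68 left
May 2059 has 31 days -> back to April 30, 2059 -> 37 left
April 2059 has 30 days -> back to March 31, 2059 -> 7 left
March 2059: 31 - 7 = 24 -> lands on March 24

Result: 2059-03-24


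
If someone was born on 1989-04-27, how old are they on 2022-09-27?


Birth: 1989-04-27
Reference: 2022-09-27
Year difference: 2022 - 1989 = 33

33 years old


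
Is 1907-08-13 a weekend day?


Anchor: Jan 1, 1907. With p = 1907 - 1 = 1906: (p + p//4 - p//100 + p//400) mod 7 = (1906 + 476 - 19 + 4) mod 7 = 2367 mod 7 = 1 -> Tuesday (Mon=0 ... Sun=6)
Day of year: 225; offset = 224
Weekday index = (1 + 224) mod 7 = 1 -> Tuesday
Weekend days: Saturday, Sunday

No


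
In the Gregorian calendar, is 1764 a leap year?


Gregorian leap year rule: divisible by 4, but not by 100, unless also by 400.
1764 is divisible by 4 but not 100 -> leap year

Yes


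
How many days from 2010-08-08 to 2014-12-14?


From 2010-08-08 to 2014-12-14
2010-08-08: days before August = 31 + 28 + 31 + 30 + 31 + 30 + 31 = 212 (2010 is not a leap year); day of year = 212 + 8 = 220
2014-12-14: days before December = 31 + 28 + 31 + 30 + 31 + 30 + 31 + 31 + 30 + 31 + 30 = 334 (2014 is not a leap year); day of year = 334 + 14 = 348
Rest of 2010: 365 - 220 = 145
Full years 2011 (365), 2012 (366), 2013 (365): 1096
Total = 145 + 1096 + 348 = 1589

1589 days


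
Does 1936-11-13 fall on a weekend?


Anchor: Jan 1, 1936. With p = 1936 - 1 = 1935: (p + p//4 - p//100 + p//400) mod 7 = (1935 + 483 - 19 + 4) mod 7 = 2403 mod 7 = 2 -> Wednesday (Mon=0 ... Sun=6)
Day of year: 318; offset = 317
Weekday index = (2 + 317) mod 7 = 4 -> Friday
Weekend days: Saturday, Sunday

No


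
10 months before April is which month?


April is month 4
4 - 10 = -6; wrap: -6 + 12 = 6

June


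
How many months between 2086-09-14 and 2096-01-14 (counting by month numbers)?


From September 2086 to January 2096
10 years * 12 = 120 months, minus 8 months = 112

112 months


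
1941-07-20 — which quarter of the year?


Month: July (month 7)
Q1: Jan-Mar, Q2: Apr-Jun, Q3: Jul-Sep, Q4: Oct-Dec

Q3


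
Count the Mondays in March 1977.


March 1977 has 31 days
Anchor: Jan 1, 1977. With p = 1977 - 1 = 1976: (p + p//4 - p//100 + p//400) mod 7 = (1976 + 494 - 19 + 4) mod 7 = 2455 mod 7 = 5 -> Saturday (Mon=0 ... Sun=6)
Days before March (Jan-Feb): 59; March 1 index = (5 + 59) mod 7 = 1 -> Tuesday
First Monday is March 7
Mondays: 7, 14, 21, 28

4 Mondays


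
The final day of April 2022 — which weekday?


April 2022 has 30 days
Anchor: Jan 1, 2022. With p = 2022 - 1 = 2021: (p + p//4 - p//100 + p//400) mod 7 = (2021 + 505 - 20 + 5) mod 7 = 2511 mod 7 = 5 -> Saturday (Mon=0 ... Sun=6)
Days before April (Jan-Mar): 90; April 1 index = (5 + 90) mod 7 = 4 -> Friday
Last day offset: 30 - 1 = 29 days
Weekday index = (4 + 29) mod 7 = 5

Saturday, April 30


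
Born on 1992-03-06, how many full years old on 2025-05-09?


Birth: 1992-03-06
Reference: 2025-05-09
Year difference: 2025 - 1992 = 33

33 years old


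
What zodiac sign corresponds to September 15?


Date: September 15
Conventional tropical zodiac dates: Virgo from August 23 onward; Libra starts September 23
September 15 falls within the Virgo range

Virgo


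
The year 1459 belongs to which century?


Century = (year - 1) // 100 + 1
= (1459 - 1) // 100 + 1
= 1458 // 100 + 1
= 14 + 1

15th century


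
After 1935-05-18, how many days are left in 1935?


Day of year: 138 of 365
Remaining = 365 - 138

227 days


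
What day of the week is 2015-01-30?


Date: January 30, 2015
Anchor: Jan 1, 2015. With p = 2015 - 1 = 2014: (p + p//4 - p//100 + p//400) mod 7 = (2014 + 503 - 20 + 5) mod 7 = 2502 mod 7 = 3 -> Thursday (Mon=0 ... Sun=6)
Days into year = 30 - 1 = 29
Weekday index = (3 + 29) mod 7 = 4

Day of the week: Friday


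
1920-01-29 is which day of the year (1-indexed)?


Date: January 29, 1920
No months before January
Plus 29 days in January

Day of year: 29


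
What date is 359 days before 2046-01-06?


Start: 2046-01-06, subtract 359 days
Back 6 days from January 6 reaches December 31, 2045 -> 353 left
December 2045 has 31 days -> back to November 30, 2045 -> 322 left
November 2045 has 30 days -> back to October 31, 2045 -> 292 left
October 2045 has 31 days -> back to September 30, 2045 -> 261 left
September 2045 has 30 days -> back to August 31, 2045 -> 231 left
August 2045 has 31 days -> back to July 31, 2045 -> 200 left
July 2045 has 31 days -> back to June 30, 2045 -> 169 left
June 2045 has 30 days -> back to May 31, 2045 -> 139 left
May 2045 has 31 days -> back to April 30, 2045 -> 108 left
April 2045 has 30 days -> back to March 31, 2045 -> 78 left
March 2045 has 31 days -> back to February 28, 2045 -> 47 left
February 2045 has 28 days -> back to January 31, 2045 -> 19 left
January 2045: 31 - 19 = 12 -> lands on January 12

Result: 2045-01-12


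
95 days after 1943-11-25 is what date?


Start: 1943-11-25, add 95 days
November 1943 has 30 days: 30 - 25 = 5 days to November 30 -> 90 left
December 1943 has 31 days -> 59 left
January 1944 has 31 days -> 28 left
February 1944: 28 <= 29 -> lands on February 28

Result: 1944-02-28


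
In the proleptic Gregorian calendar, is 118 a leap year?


Gregorian leap year rule: divisible by 4, but not by 100, unless also by 400.
118 is not divisible by 4 -> not a leap year

No


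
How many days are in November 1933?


November 1933

30 days


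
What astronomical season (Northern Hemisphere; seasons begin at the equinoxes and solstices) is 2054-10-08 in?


Date: October 8
Astronomical Autumn (approx.; exact equinox/solstice day varies by year): September 22 to December 20
October 8 falls within the Autumn window

Autumn


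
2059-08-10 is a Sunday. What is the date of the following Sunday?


Current: Sunday
Target: Sunday
Days ahead: 7

Next Sunday: 2059-08-17


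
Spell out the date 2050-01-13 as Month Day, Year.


ISO 2050-01-13 parses as year=2050, month=01, day=13
Month 1 -> January

January 13, 2050


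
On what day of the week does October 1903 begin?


Target: October 1, 1903
Anchor: Jan 1, 1903. With p = 1903 - 1 = 1902: (p + p//4 - p//100 + p//400) mod 7 = (1902 + 475 - 19 + 4) mod 7 = 2362 mod 7 = 3 -> Thursday (Mon=0 ... Sun=6)
Days before October (Jan-Sep): 273 days
Weekday index = (3 + 273) mod 7 = 3

Thursday


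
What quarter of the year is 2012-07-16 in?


Month: July (month 7)
Q1: Jan-Mar, Q2: Apr-Jun, Q3: Jul-Sep, Q4: Oct-Dec

Q3


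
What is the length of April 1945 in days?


April 1945

30 days


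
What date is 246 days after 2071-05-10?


Start: 2071-05-10, add 246 days
May 2071 has 31 days: 31 - 10 = 21 days to May 31 -> 225 left
June 2071 has 30 days -> 195 left
July 2071 has 31 days -> 164 left
August 2071 has 31 days -> 133 left
September 2071 has 30 days -> 103 left
October 2071 has 31 days -> 72 left
November 2071 has 30 days -> 42 left
December 2071 has 31 days -> 11 left
January 2072: 11 <= 31 -> lands on January 11

Result: 2072-01-11


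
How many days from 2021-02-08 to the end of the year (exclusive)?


Day of year: 39 of 365
Remaining = 365 - 39

326 days


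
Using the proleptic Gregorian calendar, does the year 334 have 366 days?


Gregorian leap year rule: divisible by 4, but not by 100, unless also by 400.
334 is not divisible by 4 -> not a leap year

No


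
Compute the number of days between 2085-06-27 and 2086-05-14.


From 2085-06-27 to 2086-05-14
2085-06-27: days before June = 31 + 28 + 31 + 30 + 31 = 151 (2085 is not a leap year); day of year = 151 + 27 = 178
2086-05-14: days before May = 31 + 28 + 31 + 30 = 120 (2086 is not a leap year); day of year = 120 + 14 = 134
Rest of 2085: 365 - 178 = 187
Total = 187 + 134 = 321

321 days


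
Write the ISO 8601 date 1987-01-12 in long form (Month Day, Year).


ISO 1987-01-12 parses as year=1987, month=01, day=12
Month 1 -> January

January 12, 1987


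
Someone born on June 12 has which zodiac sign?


Date: June 12
Conventional tropical zodiac dates: Gemini from May 21 onward; Cancer starts June 21
June 12 falls within the Gemini range

Gemini


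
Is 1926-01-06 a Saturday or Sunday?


Anchor: Jan 1, 1926. With p = 1926 - 1 = 1925: (p + p//4 - p//100 + p//400) mod 7 = (1925 + 481 - 19 + 4) mod 7 = 2391 mod 7 = 4 -> Friday (Mon=0 ... Sun=6)
Day of year: 6; offset = 5
Weekday index = (4 + 5) mod 7 = 2 -> Wednesday
Weekend days: Saturday, Sunday

No


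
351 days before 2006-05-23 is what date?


Start: 2006-05-23, subtract 351 days
Back 23 days from May 23 reaches April 30, 2006 -> 328 left
April 2006 has 30 days -> back to March 31, 2006 -> 298 left
March 2006 has 31 days -> back to February 28, 2006 -> 267 left
February 2006 has 28 days -> back to January 31, 2006 -> 239 left
January 2006 has 31 days -> back to December 31, 2005 -> 208 left
December 2005 has 31 days -> back to November 30, 2005 -> 177 left
November 2005 has 30 days -> back to October 31, 2005 -> 147 left
October 2005 has 31 days -> back to September 30, 2005 -> 116 left
September 2005 has 30 days -> back to August 31, 2005 -> 86 left
August 2005 has 31 days -> back to July 31, 2005 -> 55 left
July 2005 has 31 days -> back to June 30, 2005 -> 24 left
June 2005: 30 - 24 = 6 -> lands on June 6

Result: 2005-06-06


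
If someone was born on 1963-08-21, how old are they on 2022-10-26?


Birth: 1963-08-21
Reference: 2022-10-26
Year difference: 2022 - 1963 = 59

59 years old


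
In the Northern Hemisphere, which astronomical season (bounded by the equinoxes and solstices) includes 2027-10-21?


Date: October 21
Astronomical Autumn (approx.; exact equinox/solstice day varies by year): September 22 to December 20
October 21 falls within the Autumn window

Autumn


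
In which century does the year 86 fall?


Century = (year - 1) // 100 + 1
= (86 - 1) // 100 + 1
= 85 // 100 + 1
= 0 + 1

1st century


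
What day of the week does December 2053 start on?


Target: December 1, 2053
Anchor: Jan 1, 2053. With p = 2053 - 1 = 2052: (p + p//4 - p//100 + p//400) mod 7 = (2052 + 513 - 20 + 5) mod 7 = 2550 mod 7 = 2 -> Wednesday (Mon=0 ... Sun=6)
Days before December (Jan-Nov): 334 days
Weekday index = (2 + 334) mod 7 = 0

Monday


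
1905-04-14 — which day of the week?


Date: April 14, 1905
Anchor: Jan 1, 1905. With p = 1905 - 1 = 1904: (p + p//4 - p//100 + p//400) mod 7 = (1904 + 476 - 19 + 4) mod 7 = 2365 mod 7 = 6 -> Sunday (Mon=0 ... Sun=6)
Days before April (Jan-Mar): 90; offset = 90 + 14 - 1 = 103
Weekday index = (6 + 103) mod 7 = 4

Day of the week: Friday


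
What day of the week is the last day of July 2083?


July 2083 has 31 days
Anchor: Jan 1, 2083. With p = 2083 - 1 = 2082: (p + p//4 - p//100 + p//400) mod 7 = (2082 + 520 - 20 + 5) mod 7 = 2587 mod 7 = 4 -> Friday (Mon=0 ... Sun=6)
Days before July (Jan-Jun): 181; July 1 index = (4 + 181) mod 7 = 3 -> Thursday
Last day offset: 31 - 1 = 30 days
Weekday index = (3 + 30) mod 7 = 5

Saturday, July 31


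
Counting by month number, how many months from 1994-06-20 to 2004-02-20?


From June 1994 to February 2004
10 years * 12 = 120 months, minus 4 months = 116

116 months


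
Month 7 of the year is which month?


Month 7 of 12

July


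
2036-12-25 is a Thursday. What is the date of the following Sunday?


Current: Thursday
Target: Sunday
Days ahead: 3

Next Sunday: 2036-12-28


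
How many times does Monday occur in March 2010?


March 2010 has 31 days
Anchor: Jan 1, 2010. With p = 2010 - 1 = 2009: (p + p//4 - p//100 + p//400) mod 7 = (2009 + 502 - 20 + 5) mod 7 = 2496 mod 7 = 4 -> Friday (Mon=0 ... Sun=6)
Days before March (Jan-Feb): 59; March 1 index = (4 + 59) mod 7 = 0 -> Monday
First Monday is March 1
Mondays: 1, 8, 15, 22, 29

5 Mondays


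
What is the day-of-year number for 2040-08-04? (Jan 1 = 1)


Date: August 4, 2040
Days in months 1 through 7: 213
Plus 4 days in August

Day of year: 217


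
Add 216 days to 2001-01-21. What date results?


Start: 2001-01-21, add 216 days
January 2001 has 31 days: 31 - 21 = 10 days to January 31 -> 206 left
February 2001 has 28 days -> 178 left
March 2001 has 31 days -> 147 left
April 2001 has 30 days -> 117 left
May 2001 has 31 days -> 86 left
June 2001 has 30 days -> 56 left
July 2001 has 31 days -> 25 left
August 2001: 25 <= 31 -> lands on August 25

Result: 2001-08-25


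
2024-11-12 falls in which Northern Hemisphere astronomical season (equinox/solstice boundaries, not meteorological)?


Date: November 12
Astronomical Autumn (approx.; exact equinox/solstice day varies by year): September 22 to December 20
November 12 falls within the Autumn window

Autumn


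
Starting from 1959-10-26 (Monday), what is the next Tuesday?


Current: Monday
Target: Tuesday
Days ahead: 1

Next Tuesday: 1959-10-27


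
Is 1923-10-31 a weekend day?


Anchor: Jan 1, 1923. With p = 1923 - 1 = 1922: (p + p//4 - p//100 + p//400) mod 7 = (1922 + 480 - 19 + 4) mod 7 = 2387 mod 7 = 0 -> Monday (Mon=0 ... Sun=6)
Day of year: 304; offset = 303
Weekday index = (0 + 303) mod 7 = 2 -> Wednesday
Weekend days: Saturday, Sunday

No


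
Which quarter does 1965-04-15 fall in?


Month: April (month 4)
Q1: Jan-Mar, Q2: Apr-Jun, Q3: Jul-Sep, Q4: Oct-Dec

Q2


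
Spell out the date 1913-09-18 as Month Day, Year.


ISO 1913-09-18 parses as year=1913, month=09, day=18
Month 9 -> September

September 18, 1913


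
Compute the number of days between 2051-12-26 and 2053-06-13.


From 2051-12-26 to 2053-06-13
2051-12-26: days before December = 31 + 28 + 31 + 30 + 31 + 30 + 31 + 31 + 30 + 31 + 30 = 334 (2051 is not a leap year); day of year = 334 + 26 = 360
2053-06-13: days before June = 31 + 28 + 31 + 30 + 31 = 151 (2053 is not a leap year); day of year = 151 + 13 = 164
Rest of 2051: 365 - 360 = 5
Full years 2052 (366): 366
Total = 5 + 366 + 164 = 535

535 days


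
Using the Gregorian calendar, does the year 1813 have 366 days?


Gregorian leap year rule: divisible by 4, but not by 100, unless also by 400.
1813 is not divisible by 4 -> not a leap year

No


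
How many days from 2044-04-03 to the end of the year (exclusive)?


Day of year: 94 of 366
Remaining = 366 - 94

272 days


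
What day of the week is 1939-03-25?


Date: March 25, 1939
Anchor: Jan 1, 1939. With p = 1939 - 1 = 1938: (p + p//4 - p//100 + p//400) mod 7 = (1938 + 484 - 19 + 4) mod 7 = 2407 mod 7 = 6 -> Sunday (Mon=0 ... Sun=6)
Days before March (Jan-Feb): 59; offset = 59 + 25 - 1 = 83
Weekday index = (6 + 83) mod 7 = 5

Day of the week: Saturday


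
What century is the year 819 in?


Century = (year - 1) // 100 + 1
= (819 - 1) // 100 + 1
= 818 // 100 + 1
= 8 + 1

9th century


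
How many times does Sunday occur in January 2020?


January 2020 has 31 days
Anchor: Jan 1, 2020. With p = 2020 - 1 = 2019: (p + p//4 - p//100 + p//400) mod 7 = (2019 + 504 - 20 + 5) mod 7 = 2508 mod 7 = 2 -> Wednesday (Mon=0 ... Sun=6)
January 1 is the anchor itself -> Wednesday
First Sunday is January 5
Sundays: 5, 12, 19, 26

4 Sundays


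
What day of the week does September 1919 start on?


Target: September 1, 1919
Anchor: Jan 1, 1919. With p = 1919 - 1 = 1918: (p + p//4 - p//100 + p//400) mod 7 = (1918 + 479 - 19 + 4) mod 7 = 2382 mod 7 = 2 -> Wednesday (Mon=0 ... Sun=6)
Days before September (Jan-Aug): 243 days
Weekday index = (2 + 243) mod 7 = 0

Monday


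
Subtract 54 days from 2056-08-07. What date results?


Start: 2056-08-07, subtract 54 days
Back 7 days from August 7 reaches July 31, 2056 -> 47 left
July 2056 has 31 days -> back to June 30, 2056 -> 16 left
June 2056: 30 - 16 = 14 -> lands on June 14

Result: 2056-06-14


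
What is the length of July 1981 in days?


July 1981

31 days


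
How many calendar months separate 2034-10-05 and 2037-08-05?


From October 2034 to August 2037
3 years * 12 = 36 months, minus 2 months = 34

34 months


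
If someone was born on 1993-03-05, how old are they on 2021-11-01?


Birth: 1993-03-05
Reference: 2021-11-01
Year difference: 2021 - 1993 = 28

28 years old


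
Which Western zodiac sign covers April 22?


Date: April 22
Conventional tropical zodiac dates: Taurus from April 20 onward; Gemini starts May 21
April 22 falls within the Taurus range

Taurus


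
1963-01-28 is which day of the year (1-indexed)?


Date: January 28, 1963
No months before January
Plus 28 days in January

Day of year: 28


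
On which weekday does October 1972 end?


October 1972 has 31 days
Anchor: Jan 1, 1972. With p = 1972 - 1 = 1971: (p + p//4 - p//100 + p//400) mod 7 = (1971 + 492 - 19 + 4) mod 7 = 2448 mod 7 = 5 -> Saturday (Mon=0 ... Sun=6)
Days before October (Jan-Sep): 274; October 1 index = (5 + 274) mod 7 = 6 -> Sunday
Last day offset: 31 - 1 = 30 days
Weekday index = (6 + 30) mod 7 = 1

Tuesday, October 31


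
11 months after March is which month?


March is month 3
3 + 11 = 14; wrap: 14 - 12 = 2

February


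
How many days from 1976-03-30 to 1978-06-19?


From 1976-03-30 to 1978-06-19
1976-03-30: days before March = 31 + 29 = 60 (1976 is a leap year); day of year = 60 + 30 = 90
1978-06-19: days before June = 31 + 28 + 31 + 30 + 31 = 151 (1978 is not a leap year); day of year = 151 + 19 = 170
Rest of 1976: 366 - 90 = 276
Full years 1977 (365): 365
Total = 276 + 365 + 170 = 811

811 days


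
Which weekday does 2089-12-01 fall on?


Date: December 1, 2089
Anchor: Jan 1, 2089. With p = 2089 - 1 = 2088: (p + p//4 - p//100 + p//400) mod 7 = (2088 + 522 - 20 + 5) mod 7 = 2595 mod 7 = 5 -> Saturday (Mon=0 ... Sun=6)
Days before December (Jan-Nov): 334; offset = 334 + 1 - 1 = 334
Weekday index = (5 + 334) mod 7 = 3

Day of the week: Thursday


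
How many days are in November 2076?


November 2076

30 days


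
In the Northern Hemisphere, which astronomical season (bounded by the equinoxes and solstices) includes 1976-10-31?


Date: October 31
Astronomical Autumn (approx.; exact equinox/solstice day varies by year): September 22 to December 20
October 31 falls within the Autumn window

Autumn


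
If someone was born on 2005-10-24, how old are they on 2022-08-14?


Birth: 2005-10-24
Reference: 2022-08-14
Year difference: 2022 - 2005 = 17
Birthday not yet reached in 2022, subtract 1

16 years old


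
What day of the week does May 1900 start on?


Target: May 1, 1900
Anchor: Jan 1, 1900. With p = 1900 - 1 = 1899: (p + p//4 - p//100 + p//400) mod 7 = (1899 + 474 - 18 + 4) mod 7 = 2359 mod 7 = 0 -> Monday (Mon=0 ... Sun=6)
Days before May (Jan-Apr): 120 days
Weekday index = (0 + 120) mod 7 = 1

Tuesday


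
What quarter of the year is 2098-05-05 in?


Month: May (month 5)
Q1: Jan-Mar, Q2: Apr-Jun, Q3: Jul-Sep, Q4: Oct-Dec

Q2


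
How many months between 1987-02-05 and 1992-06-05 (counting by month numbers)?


From February 1987 to June 1992
5 years * 12 = 60 months, plus 4 months = 64

64 months


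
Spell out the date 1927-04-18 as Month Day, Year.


ISO 1927-04-18 parses as year=1927, month=04, day=18
Month 4 -> April

April 18, 1927


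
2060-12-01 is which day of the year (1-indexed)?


Date: December 1, 2060
Days in months 1 through 11: 335
Plus 1 days in December

Day of year: 336


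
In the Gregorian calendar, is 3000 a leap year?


Gregorian leap year rule: divisible by 4, but not by 100, unless also by 400.
3000 is divisible by 100 but not 400 -> not a leap year

No
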